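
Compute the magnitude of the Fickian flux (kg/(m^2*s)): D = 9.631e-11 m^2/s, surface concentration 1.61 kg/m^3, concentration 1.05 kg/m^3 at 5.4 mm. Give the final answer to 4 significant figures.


J = -D * (dC/dx) = D * (C1 - C2) / dx
J = 9.631e-11 * (1.61 - 1.05) / 5.4e-03
J = 9.988e-09 kg/(m^2*s)


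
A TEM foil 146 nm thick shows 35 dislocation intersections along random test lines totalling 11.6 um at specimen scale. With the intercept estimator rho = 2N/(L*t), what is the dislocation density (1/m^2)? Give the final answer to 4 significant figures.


rho = 2N / (L * t)
L = 11.6 um = 1.16e-05 m, t = 146 nm = 1.46e-07 m
rho = 2 * 35 / (1.16e-05 * 1.46e-07)
rho = 4.133e+13 1/m^2


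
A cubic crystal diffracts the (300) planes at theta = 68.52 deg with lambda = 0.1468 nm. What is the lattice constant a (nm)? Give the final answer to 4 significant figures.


d = lambda / (2*sin(theta))
d = 0.1468 / (2*sin(68.52 deg))
d = 0.0788785 nm
a = d * sqrt(h^2+k^2+l^2) = 0.0788785 * sqrt(9)
a = 0.2366 nm


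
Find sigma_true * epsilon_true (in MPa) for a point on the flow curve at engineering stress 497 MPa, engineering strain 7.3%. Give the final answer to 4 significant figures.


sigma_true = sigma_eng * (1 + epsilon_eng)
sigma_true = 497 * (1 + 0.073) = 533.281 MPa
epsilon_true = ln(1 + epsilon_eng)
epsilon_true = ln(1 + 0.073) = 0.0704585
sigma_true * epsilon_true = 533.281 * 0.0704585 = 37.57 MPa


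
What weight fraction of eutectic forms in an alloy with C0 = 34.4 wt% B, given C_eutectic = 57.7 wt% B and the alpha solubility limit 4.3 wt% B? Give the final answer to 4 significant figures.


f_primary = (C_e - C0) / (C_e - C_alpha_max)
f_primary = (57.7 - 34.4) / (57.7 - 4.3)
f_primary = 0.43633
f_eutectic = 1 - 0.43633 = 0.5637


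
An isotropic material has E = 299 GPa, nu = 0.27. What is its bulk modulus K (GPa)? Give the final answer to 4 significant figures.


K = E / (3*(1-2*nu))
K = 299 / (3*(1-2*0.27))
K = 216.7 GPa


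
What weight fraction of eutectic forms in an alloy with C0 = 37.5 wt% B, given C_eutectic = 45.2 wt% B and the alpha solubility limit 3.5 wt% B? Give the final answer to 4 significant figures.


f_primary = (C_e - C0) / (C_e - C_alpha_max)
f_primary = (45.2 - 37.5) / (45.2 - 3.5)
f_primary = 0.184652
f_eutectic = 1 - 0.184652 = 0.8153


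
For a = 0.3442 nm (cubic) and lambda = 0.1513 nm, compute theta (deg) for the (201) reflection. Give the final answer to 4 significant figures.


d = a / sqrt(h^2+k^2+l^2)
d = 0.3442 / sqrt(5) = 0.153931 nm
lambda = 2*d*sin(theta)  =>  sin(theta) = lambda / (2*d)
sin(theta) = 0.1513 / (2 * 0.153931) = 0.491454
theta = 29.44 deg


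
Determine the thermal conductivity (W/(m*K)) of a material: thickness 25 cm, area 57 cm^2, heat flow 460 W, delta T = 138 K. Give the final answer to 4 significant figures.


k = Q*L / (A*dT)
L = 0.25 m, A = 5.7e-03 m^2
k = 460 * 0.25 / (5.7e-03 * 138)
k = 146.2 W/(m*K)


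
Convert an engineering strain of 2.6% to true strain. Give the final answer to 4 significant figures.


epsilon_true = ln(1 + epsilon_eng)
epsilon_true = ln(1 + 0.026)
epsilon_true = 0.02567


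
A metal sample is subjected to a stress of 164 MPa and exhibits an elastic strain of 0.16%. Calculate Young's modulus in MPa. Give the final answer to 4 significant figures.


E = sigma / epsilon
epsilon = 0.16% = 1.6e-03
E = 164 / 1.6e-03
E = 102500 MPa


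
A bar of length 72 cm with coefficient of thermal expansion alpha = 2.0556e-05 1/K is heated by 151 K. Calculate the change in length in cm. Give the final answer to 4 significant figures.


dL = L0 * alpha * dT
dL = 72 * 2.0556e-05 * 151
dL = 0.2235 cm


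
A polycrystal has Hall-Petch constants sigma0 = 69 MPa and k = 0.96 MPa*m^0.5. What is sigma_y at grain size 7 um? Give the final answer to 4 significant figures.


sigma_y = sigma0 + k / sqrt(d)
d = 7 um = 7e-06 m
sigma_y = 69 + 0.96 / sqrt(7e-06)
sigma_y = 431.8 MPa


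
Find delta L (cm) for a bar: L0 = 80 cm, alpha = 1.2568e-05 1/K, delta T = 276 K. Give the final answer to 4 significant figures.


dL = L0 * alpha * dT
dL = 80 * 1.2568e-05 * 276
dL = 0.2775 cm


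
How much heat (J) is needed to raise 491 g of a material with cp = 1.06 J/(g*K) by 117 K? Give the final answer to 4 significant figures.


Q = m * cp * dT
Q = 491 * 1.06 * 117
Q = 60890 J


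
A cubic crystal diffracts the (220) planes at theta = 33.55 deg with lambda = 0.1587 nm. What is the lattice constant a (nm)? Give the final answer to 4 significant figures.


d = lambda / (2*sin(theta))
d = 0.1587 / (2*sin(33.55 deg))
d = 0.143577 nm
a = d * sqrt(h^2+k^2+l^2) = 0.143577 * sqrt(8)
a = 0.4061 nm


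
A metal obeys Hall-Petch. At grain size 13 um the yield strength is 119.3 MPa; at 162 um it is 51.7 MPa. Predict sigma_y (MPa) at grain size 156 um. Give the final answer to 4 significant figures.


sigma_y = sigma0 + k / sqrt(d)
1/sqrt(d1) = 1/sqrt(1.3e-05) = 277.35;  1/sqrt(d2) = 78.5674
k = (sigma1 - sigma2) / (1/sqrt(d1) - 1/sqrt(d2)) = (119.3 - 51.7) / (277.35 - 78.5674) = 0.34007 MPa*m^0.5
sigma0 = sigma1 - k/sqrt(d1) = 119.3 - 0.34007*277.35 = 24.9816 MPa
sigma_y(d3) = 24.9816 + 0.34007 / sqrt(1.56e-04) = 52.21 MPa


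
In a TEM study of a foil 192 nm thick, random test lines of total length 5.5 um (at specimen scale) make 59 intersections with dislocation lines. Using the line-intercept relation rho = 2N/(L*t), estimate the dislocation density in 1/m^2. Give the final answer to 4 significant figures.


rho = 2N / (L * t)
L = 5.5 um = 5.5e-06 m, t = 192 nm = 1.92e-07 m
rho = 2 * 59 / (5.5e-06 * 1.92e-07)
rho = 1.117e+14 1/m^2


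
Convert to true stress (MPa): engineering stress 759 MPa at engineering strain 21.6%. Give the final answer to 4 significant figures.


sigma_true = sigma_eng * (1 + epsilon_eng)
sigma_true = 759 * (1 + 0.216)
sigma_true = 922.9 MPa


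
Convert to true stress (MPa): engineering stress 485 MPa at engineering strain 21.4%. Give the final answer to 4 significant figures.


sigma_true = sigma_eng * (1 + epsilon_eng)
sigma_true = 485 * (1 + 0.214)
sigma_true = 588.8 MPa


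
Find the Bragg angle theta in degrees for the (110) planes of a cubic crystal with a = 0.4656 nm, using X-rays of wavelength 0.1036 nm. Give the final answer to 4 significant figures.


d = a / sqrt(h^2+k^2+l^2)
d = 0.4656 / sqrt(2) = 0.329229 nm
lambda = 2*d*sin(theta)  =>  sin(theta) = lambda / (2*d)
sin(theta) = 0.1036 / (2 * 0.329229) = 0.157337
theta = 9.052 deg


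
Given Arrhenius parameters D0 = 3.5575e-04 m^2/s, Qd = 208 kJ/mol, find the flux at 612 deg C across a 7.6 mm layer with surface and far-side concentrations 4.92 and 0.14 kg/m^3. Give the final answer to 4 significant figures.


Step 1: D = D0 * exp(-Qd/(R*T))
T = 612 + 273.15 = 885.15 K
D = 3.5575e-04 * exp(-208e3 / (8.314 * 885.15)) = 1.88871e-16 m^2/s
Step 2: J = D * (C1 - C2) / dx
J = 1.88871e-16 * (4.92 - 0.14) / 7.6e-03
J = 1.188e-13 kg/(m^2*s)


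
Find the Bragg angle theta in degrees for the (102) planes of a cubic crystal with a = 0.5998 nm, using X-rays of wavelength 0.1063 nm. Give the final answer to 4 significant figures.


d = a / sqrt(h^2+k^2+l^2)
d = 0.5998 / sqrt(5) = 0.268239 nm
lambda = 2*d*sin(theta)  =>  sin(theta) = lambda / (2*d)
sin(theta) = 0.1063 / (2 * 0.268239) = 0.198144
theta = 11.43 deg


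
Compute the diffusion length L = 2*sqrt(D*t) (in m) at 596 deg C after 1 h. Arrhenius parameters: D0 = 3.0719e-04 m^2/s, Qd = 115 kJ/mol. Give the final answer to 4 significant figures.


Step 1: D = D0 * exp(-Qd/(R*T))
T = 869.15 K
D = 3.0719e-04 * exp(-115e3 / (8.314 * 869.15)) = 3.76553e-11 m^2/s
Step 2: L = 2*sqrt(D*t)
t = 1 h = 3600 s
L = 2*sqrt(3.76553e-11 * 3600) = 7.364e-04 m


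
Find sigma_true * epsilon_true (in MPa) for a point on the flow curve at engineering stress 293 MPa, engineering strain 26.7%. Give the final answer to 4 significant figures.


sigma_true = sigma_eng * (1 + epsilon_eng)
sigma_true = 293 * (1 + 0.267) = 371.231 MPa
epsilon_true = ln(1 + epsilon_eng)
epsilon_true = ln(1 + 0.267) = 0.236652
sigma_true * epsilon_true = 371.231 * 0.236652 = 87.85 MPa


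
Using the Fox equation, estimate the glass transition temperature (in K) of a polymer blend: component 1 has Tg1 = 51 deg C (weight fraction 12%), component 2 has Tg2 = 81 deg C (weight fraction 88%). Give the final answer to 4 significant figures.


1/Tg = w1/Tg1 + w2/Tg2 (in Kelvin)
Tg1 = 324.15 K, Tg2 = 354.15 K
1/Tg = 0.12/324.15 + 0.88/354.15
Tg = 350.3 K


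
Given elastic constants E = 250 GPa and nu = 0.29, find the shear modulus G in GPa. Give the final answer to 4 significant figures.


G = E / (2*(1+nu))
G = 250 / (2*(1+0.29))
G = 96.9 GPa


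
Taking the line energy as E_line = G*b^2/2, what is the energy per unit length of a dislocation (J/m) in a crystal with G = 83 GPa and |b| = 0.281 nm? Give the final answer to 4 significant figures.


E = G*b^2/2
b = 0.281 nm = 2.81e-10 m
G = 83 GPa = 8.3e+10 Pa
E = 0.5 * 8.3e+10 * (2.81e-10)^2
E = 3.277e-09 J/m


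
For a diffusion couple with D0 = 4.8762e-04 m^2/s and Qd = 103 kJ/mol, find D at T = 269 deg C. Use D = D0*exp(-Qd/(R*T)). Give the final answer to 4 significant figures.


D = D0 * exp(-Qd / (R*T))
T = 542.15 K
D = 4.8762e-04 * exp(-103e3 / (8.314 * 542.15))
D = 5.807e-14 m^2/s


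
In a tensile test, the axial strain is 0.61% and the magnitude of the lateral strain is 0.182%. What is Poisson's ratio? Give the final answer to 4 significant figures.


nu = -epsilon_lat / epsilon_axial
Lateral strain is contraction (negative), so using magnitudes:
nu = 0.182 / 0.61
nu = 0.2984


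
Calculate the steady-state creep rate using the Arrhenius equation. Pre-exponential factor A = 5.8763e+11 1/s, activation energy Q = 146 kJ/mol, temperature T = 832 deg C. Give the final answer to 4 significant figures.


rate = A * exp(-Q / (R*T))
T = 832 + 273.15 = 1105.15 K
rate = 5.8763e+11 * exp(-146e3 / (8.314 * 1105.15))
rate = 73820 1/s


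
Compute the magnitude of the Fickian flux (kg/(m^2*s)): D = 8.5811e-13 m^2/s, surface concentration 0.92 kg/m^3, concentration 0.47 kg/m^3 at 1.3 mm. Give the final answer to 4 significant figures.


J = -D * (dC/dx) = D * (C1 - C2) / dx
J = 8.5811e-13 * (0.92 - 0.47) / 1.3e-03
J = 2.97e-10 kg/(m^2*s)


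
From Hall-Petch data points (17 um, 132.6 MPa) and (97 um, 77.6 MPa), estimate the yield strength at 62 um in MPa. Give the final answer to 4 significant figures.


sigma_y = sigma0 + k / sqrt(d)
1/sqrt(d1) = 1/sqrt(1.7e-05) = 242.536;  1/sqrt(d2) = 101.535
k = (sigma1 - sigma2) / (1/sqrt(d1) - 1/sqrt(d2)) = (132.6 - 77.6) / (242.536 - 101.535) = 0.390068 MPa*m^0.5
sigma0 = sigma1 - k/sqrt(d1) = 132.6 - 0.390068*242.536 = 37.9946 MPa
sigma_y(d3) = 37.9946 + 0.390068 / sqrt(6.2e-05) = 87.53 MPa


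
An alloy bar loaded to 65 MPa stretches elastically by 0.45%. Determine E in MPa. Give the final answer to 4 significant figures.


E = sigma / epsilon
epsilon = 0.45% = 4.5e-03
E = 65 / 4.5e-03
E = 14440 MPa


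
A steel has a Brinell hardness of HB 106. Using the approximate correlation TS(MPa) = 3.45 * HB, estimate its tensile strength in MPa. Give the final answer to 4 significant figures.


TS (MPa) = 3.45 * HB
TS = 3.45 * 106
TS = 365.7 MPa


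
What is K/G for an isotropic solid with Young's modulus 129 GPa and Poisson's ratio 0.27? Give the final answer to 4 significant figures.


G = E / (2*(1+nu))
G = 129 / (2*(1+0.27)) = 50.7874 GPa
K = E / (3*(1-2*nu))
K = 129 / (3*(1-2*0.27)) = 93.4783 GPa
K/G = 93.4783 / 50.7874 = 1.841


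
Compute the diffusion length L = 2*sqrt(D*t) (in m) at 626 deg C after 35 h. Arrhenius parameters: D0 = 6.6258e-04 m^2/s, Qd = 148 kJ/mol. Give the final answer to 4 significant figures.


Step 1: D = D0 * exp(-Qd/(R*T))
T = 899.15 K
D = 6.6258e-04 * exp(-148e3 / (8.314 * 899.15)) = 1.67152e-12 m^2/s
Step 2: L = 2*sqrt(D*t)
t = 35 h = 126000 s
L = 2*sqrt(1.67152e-12 * 126000) = 9.178e-04 m


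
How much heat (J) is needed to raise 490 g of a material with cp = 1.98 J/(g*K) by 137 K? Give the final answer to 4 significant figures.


Q = m * cp * dT
Q = 490 * 1.98 * 137
Q = 132900 J


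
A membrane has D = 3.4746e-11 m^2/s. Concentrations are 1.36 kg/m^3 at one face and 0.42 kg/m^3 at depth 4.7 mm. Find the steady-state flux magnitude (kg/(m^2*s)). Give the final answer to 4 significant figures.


J = -D * (dC/dx) = D * (C1 - C2) / dx
J = 3.4746e-11 * (1.36 - 0.42) / 4.7e-03
J = 6.949e-09 kg/(m^2*s)


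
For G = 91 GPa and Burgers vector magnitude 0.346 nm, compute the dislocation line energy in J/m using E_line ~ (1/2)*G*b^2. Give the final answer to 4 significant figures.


E = G*b^2/2
b = 0.346 nm = 3.46e-10 m
G = 91 GPa = 9.1e+10 Pa
E = 0.5 * 9.1e+10 * (3.46e-10)^2
E = 5.447e-09 J/m


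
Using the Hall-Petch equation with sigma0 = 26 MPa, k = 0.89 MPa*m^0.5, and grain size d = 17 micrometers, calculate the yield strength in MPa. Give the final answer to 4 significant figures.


sigma_y = sigma0 + k / sqrt(d)
d = 17 um = 1.7e-05 m
sigma_y = 26 + 0.89 / sqrt(1.7e-05)
sigma_y = 241.9 MPa


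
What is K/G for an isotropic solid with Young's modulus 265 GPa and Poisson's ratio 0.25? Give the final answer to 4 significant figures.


G = E / (2*(1+nu))
G = 265 / (2*(1+0.25)) = 106 GPa
K = E / (3*(1-2*nu))
K = 265 / (3*(1-2*0.25)) = 176.667 GPa
K/G = 176.667 / 106 = 1.667


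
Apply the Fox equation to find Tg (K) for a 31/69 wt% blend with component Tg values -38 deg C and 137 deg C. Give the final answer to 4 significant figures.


1/Tg = w1/Tg1 + w2/Tg2 (in Kelvin)
Tg1 = 235.15 K, Tg2 = 410.15 K
1/Tg = 0.31/235.15 + 0.69/410.15
Tg = 333.3 K


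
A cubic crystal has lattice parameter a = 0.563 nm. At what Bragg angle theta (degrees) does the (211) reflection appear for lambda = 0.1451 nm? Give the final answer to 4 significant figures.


d = a / sqrt(h^2+k^2+l^2)
d = 0.563 / sqrt(6) = 0.229844 nm
lambda = 2*d*sin(theta)  =>  sin(theta) = lambda / (2*d)
sin(theta) = 0.1451 / (2 * 0.229844) = 0.315649
theta = 18.4 deg


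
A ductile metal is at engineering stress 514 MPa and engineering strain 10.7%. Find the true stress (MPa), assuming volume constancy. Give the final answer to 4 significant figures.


sigma_true = sigma_eng * (1 + epsilon_eng)
sigma_true = 514 * (1 + 0.107)
sigma_true = 569 MPa


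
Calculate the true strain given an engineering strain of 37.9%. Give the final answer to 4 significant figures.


epsilon_true = ln(1 + epsilon_eng)
epsilon_true = ln(1 + 0.379)
epsilon_true = 0.3214


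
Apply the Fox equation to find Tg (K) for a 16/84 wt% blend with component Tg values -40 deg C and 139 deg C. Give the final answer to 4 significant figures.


1/Tg = w1/Tg1 + w2/Tg2 (in Kelvin)
Tg1 = 233.15 K, Tg2 = 412.15 K
1/Tg = 0.16/233.15 + 0.84/412.15
Tg = 367.1 K


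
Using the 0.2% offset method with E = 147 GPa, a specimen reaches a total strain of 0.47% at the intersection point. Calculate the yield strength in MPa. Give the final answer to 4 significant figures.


Offset strain = 0.002
Elastic strain at yield = total_strain - offset = 4.7e-03 - 0.002 = 2.7e-03
sigma_y = E * elastic_strain = 147000 * 2.7e-03
sigma_y = 396.9 MPa


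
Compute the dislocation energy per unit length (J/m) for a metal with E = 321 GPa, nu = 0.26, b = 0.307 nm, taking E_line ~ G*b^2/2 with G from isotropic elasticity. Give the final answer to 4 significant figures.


Step 1: G = E / (2*(1+nu))
G = 321 / (2*(1+0.26)) = 127.381 GPa = 1.27381e+11 Pa
Step 2: E_line = G*b^2/2
b = 0.307 nm = 3.07e-10 m
E_line = 0.5 * 1.27381e+11 * (3.07e-10)^2 = 6.003e-09 J/m


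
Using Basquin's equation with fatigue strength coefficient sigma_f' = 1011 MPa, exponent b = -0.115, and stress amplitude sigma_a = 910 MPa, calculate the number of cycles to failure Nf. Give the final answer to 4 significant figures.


sigma_a = sigma_f' * (2*Nf)^b
2*Nf = (sigma_a / sigma_f')^(1/b)
2*Nf = (910 / 1011)^(1/-0.115)
2*Nf = 2.49733
Nf = 1.249 cycles


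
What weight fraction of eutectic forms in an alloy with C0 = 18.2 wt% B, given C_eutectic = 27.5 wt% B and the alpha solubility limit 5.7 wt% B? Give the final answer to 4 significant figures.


f_primary = (C_e - C0) / (C_e - C_alpha_max)
f_primary = (27.5 - 18.2) / (27.5 - 5.7)
f_primary = 0.426606
f_eutectic = 1 - 0.426606 = 0.5734


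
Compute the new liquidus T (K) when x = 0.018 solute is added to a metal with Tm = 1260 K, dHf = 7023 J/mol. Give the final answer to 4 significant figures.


dT = R*Tm^2*x / dHf
dT = 8.314 * 1260^2 * 0.018 / 7023
dT = 33.8299 K
T_new = 1260 - 33.8299 = 1226 K


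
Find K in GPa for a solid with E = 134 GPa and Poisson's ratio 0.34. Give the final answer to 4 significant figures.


K = E / (3*(1-2*nu))
K = 134 / (3*(1-2*0.34))
K = 139.6 GPa


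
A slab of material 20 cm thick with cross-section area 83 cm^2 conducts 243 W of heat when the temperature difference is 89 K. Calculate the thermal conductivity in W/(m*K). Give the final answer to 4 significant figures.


k = Q*L / (A*dT)
L = 0.2 m, A = 8.3e-03 m^2
k = 243 * 0.2 / (8.3e-03 * 89)
k = 65.79 W/(m*K)


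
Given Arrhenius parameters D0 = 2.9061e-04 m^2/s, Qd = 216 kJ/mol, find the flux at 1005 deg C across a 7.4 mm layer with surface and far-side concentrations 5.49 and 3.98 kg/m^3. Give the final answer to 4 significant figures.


Step 1: D = D0 * exp(-Qd/(R*T))
T = 1005 + 273.15 = 1278.15 K
D = 2.9061e-04 * exp(-216e3 / (8.314 * 1278.15)) = 4.32153e-13 m^2/s
Step 2: J = D * (C1 - C2) / dx
J = 4.32153e-13 * (5.49 - 3.98) / 7.4e-03
J = 8.818e-11 kg/(m^2*s)


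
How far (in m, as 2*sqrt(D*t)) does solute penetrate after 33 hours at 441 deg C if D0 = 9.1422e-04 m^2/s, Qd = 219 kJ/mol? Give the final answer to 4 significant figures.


Step 1: D = D0 * exp(-Qd/(R*T))
T = 714.15 K
D = 9.1422e-04 * exp(-219e3 / (8.314 * 714.15)) = 8.75564e-20 m^2/s
Step 2: L = 2*sqrt(D*t)
t = 33 h = 118800 s
L = 2*sqrt(8.75564e-20 * 118800) = 2.04e-07 m


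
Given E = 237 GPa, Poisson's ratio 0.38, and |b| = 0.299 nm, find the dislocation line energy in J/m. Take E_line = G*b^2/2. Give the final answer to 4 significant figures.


Step 1: G = E / (2*(1+nu))
G = 237 / (2*(1+0.38)) = 85.8696 GPa = 8.58696e+10 Pa
Step 2: E_line = G*b^2/2
b = 0.299 nm = 2.99e-10 m
E_line = 0.5 * 8.58696e+10 * (2.99e-10)^2 = 3.838e-09 J/m


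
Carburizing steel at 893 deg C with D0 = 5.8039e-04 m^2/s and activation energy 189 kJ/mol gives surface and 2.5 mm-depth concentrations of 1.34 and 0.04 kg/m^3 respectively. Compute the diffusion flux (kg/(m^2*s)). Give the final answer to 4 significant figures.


Step 1: D = D0 * exp(-Qd/(R*T))
T = 893 + 273.15 = 1166.15 K
D = 5.8039e-04 * exp(-189e3 / (8.314 * 1166.15)) = 1.98451e-12 m^2/s
Step 2: J = D * (C1 - C2) / dx
J = 1.98451e-12 * (1.34 - 0.04) / 2.5e-03
J = 1.032e-09 kg/(m^2*s)


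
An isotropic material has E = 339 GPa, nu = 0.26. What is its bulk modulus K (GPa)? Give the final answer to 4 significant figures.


K = E / (3*(1-2*nu))
K = 339 / (3*(1-2*0.26))
K = 235.4 GPa


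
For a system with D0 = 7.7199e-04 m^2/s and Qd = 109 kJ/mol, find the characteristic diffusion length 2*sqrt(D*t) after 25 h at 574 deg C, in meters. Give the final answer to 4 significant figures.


Step 1: D = D0 * exp(-Qd/(R*T))
T = 847.15 K
D = 7.7199e-04 * exp(-109e3 / (8.314 * 847.15)) = 1.46727e-10 m^2/s
Step 2: L = 2*sqrt(D*t)
t = 25 h = 90000 s
L = 2*sqrt(1.46727e-10 * 90000) = 7.268e-03 m


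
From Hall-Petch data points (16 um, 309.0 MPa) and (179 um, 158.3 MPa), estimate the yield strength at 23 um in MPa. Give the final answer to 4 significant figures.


sigma_y = sigma0 + k / sqrt(d)
1/sqrt(d1) = 1/sqrt(1.6e-05) = 250;  1/sqrt(d2) = 74.7435
k = (sigma1 - sigma2) / (1/sqrt(d1) - 1/sqrt(d2)) = (309.0 - 158.3) / (250 - 74.7435) = 0.859883 MPa*m^0.5
sigma0 = sigma1 - k/sqrt(d1) = 309.0 - 0.859883*250 = 94.0294 MPa
sigma_y(d3) = 94.0294 + 0.859883 / sqrt(2.3e-05) = 273.3 MPa


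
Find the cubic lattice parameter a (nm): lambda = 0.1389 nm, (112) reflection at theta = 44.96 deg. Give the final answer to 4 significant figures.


d = lambda / (2*sin(theta))
d = 0.1389 / (2*sin(44.96 deg))
d = 0.0982858 nm
a = d * sqrt(h^2+k^2+l^2) = 0.0982858 * sqrt(6)
a = 0.2407 nm


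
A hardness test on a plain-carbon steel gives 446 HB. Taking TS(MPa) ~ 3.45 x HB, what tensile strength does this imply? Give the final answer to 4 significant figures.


TS (MPa) = 3.45 * HB
TS = 3.45 * 446
TS = 1539 MPa


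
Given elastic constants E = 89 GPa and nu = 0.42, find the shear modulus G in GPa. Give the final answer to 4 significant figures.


G = E / (2*(1+nu))
G = 89 / (2*(1+0.42))
G = 31.34 GPa


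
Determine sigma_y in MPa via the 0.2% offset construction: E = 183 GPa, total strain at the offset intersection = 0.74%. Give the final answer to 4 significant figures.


Offset strain = 0.002
Elastic strain at yield = total_strain - offset = 7.4e-03 - 0.002 = 5.4e-03
sigma_y = E * elastic_strain = 183000 * 5.4e-03
sigma_y = 988.2 MPa


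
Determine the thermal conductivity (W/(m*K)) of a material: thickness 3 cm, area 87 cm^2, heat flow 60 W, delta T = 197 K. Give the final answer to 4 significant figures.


k = Q*L / (A*dT)
L = 0.03 m, A = 8.7e-03 m^2
k = 60 * 0.03 / (8.7e-03 * 197)
k = 1.05 W/(m*K)


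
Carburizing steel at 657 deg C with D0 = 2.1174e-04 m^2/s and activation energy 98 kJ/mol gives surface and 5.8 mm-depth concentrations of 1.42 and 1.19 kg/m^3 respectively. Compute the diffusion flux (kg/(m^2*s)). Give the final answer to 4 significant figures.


Step 1: D = D0 * exp(-Qd/(R*T))
T = 657 + 273.15 = 930.15 K
D = 2.1174e-04 * exp(-98e3 / (8.314 * 930.15)) = 6.64043e-10 m^2/s
Step 2: J = D * (C1 - C2) / dx
J = 6.64043e-10 * (1.42 - 1.19) / 5.8e-03
J = 2.633e-08 kg/(m^2*s)


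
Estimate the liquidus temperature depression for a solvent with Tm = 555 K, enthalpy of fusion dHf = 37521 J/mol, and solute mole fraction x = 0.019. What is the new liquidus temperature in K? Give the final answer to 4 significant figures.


dT = R*Tm^2*x / dHf
dT = 8.314 * 555^2 * 0.019 / 37521
dT = 1.29681 K
T_new = 555 - 1.29681 = 553.7 K


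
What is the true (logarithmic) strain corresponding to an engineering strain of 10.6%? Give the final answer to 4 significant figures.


epsilon_true = ln(1 + epsilon_eng)
epsilon_true = ln(1 + 0.106)
epsilon_true = 0.1007


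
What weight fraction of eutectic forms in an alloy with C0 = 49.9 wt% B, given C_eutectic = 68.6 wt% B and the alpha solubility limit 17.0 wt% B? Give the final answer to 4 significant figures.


f_primary = (C_e - C0) / (C_e - C_alpha_max)
f_primary = (68.6 - 49.9) / (68.6 - 17.0)
f_primary = 0.362403
f_eutectic = 1 - 0.362403 = 0.6376


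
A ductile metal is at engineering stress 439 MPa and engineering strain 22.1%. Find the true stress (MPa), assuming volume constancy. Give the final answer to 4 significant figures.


sigma_true = sigma_eng * (1 + epsilon_eng)
sigma_true = 439 * (1 + 0.221)
sigma_true = 536 MPa


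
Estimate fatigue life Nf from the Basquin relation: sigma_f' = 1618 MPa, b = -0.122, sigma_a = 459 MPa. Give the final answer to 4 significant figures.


sigma_a = sigma_f' * (2*Nf)^b
2*Nf = (sigma_a / sigma_f')^(1/b)
2*Nf = (459 / 1618)^(1/-0.122)
2*Nf = 30546.8
Nf = 15270 cycles


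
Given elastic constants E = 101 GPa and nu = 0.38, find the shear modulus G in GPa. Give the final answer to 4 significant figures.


G = E / (2*(1+nu))
G = 101 / (2*(1+0.38))
G = 36.59 GPa


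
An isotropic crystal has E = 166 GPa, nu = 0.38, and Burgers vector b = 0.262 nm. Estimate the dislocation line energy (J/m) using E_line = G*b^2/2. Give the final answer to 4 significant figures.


Step 1: G = E / (2*(1+nu))
G = 166 / (2*(1+0.38)) = 60.1449 GPa = 6.01449e+10 Pa
Step 2: E_line = G*b^2/2
b = 0.262 nm = 2.62e-10 m
E_line = 0.5 * 6.01449e+10 * (2.62e-10)^2 = 2.064e-09 J/m


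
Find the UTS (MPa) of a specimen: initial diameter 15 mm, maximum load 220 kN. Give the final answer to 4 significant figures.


A0 = pi*(d/2)^2 = pi*(15/2)^2 = 176.715 mm^2
UTS = F_max / A0 = 220*1000 / 176.715
UTS = 1245 MPa


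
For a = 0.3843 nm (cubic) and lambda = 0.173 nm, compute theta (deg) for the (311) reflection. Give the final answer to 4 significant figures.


d = a / sqrt(h^2+k^2+l^2)
d = 0.3843 / sqrt(11) = 0.115871 nm
lambda = 2*d*sin(theta)  =>  sin(theta) = lambda / (2*d)
sin(theta) = 0.173 / (2 * 0.115871) = 0.746521
theta = 48.29 deg


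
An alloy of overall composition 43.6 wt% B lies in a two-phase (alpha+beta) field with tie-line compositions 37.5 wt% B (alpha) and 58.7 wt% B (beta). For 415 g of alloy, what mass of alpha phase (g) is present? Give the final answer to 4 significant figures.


f_alpha = (C_beta - C0) / (C_beta - C_alpha)
f_alpha = (58.7 - 43.6) / (58.7 - 37.5) = 0.712264
m_alpha = f_alpha * m_total = 0.712264 * 415 = 295.6 g


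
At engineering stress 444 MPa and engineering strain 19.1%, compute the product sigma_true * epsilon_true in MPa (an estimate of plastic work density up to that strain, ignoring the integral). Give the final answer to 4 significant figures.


sigma_true = sigma_eng * (1 + epsilon_eng)
sigma_true = 444 * (1 + 0.191) = 528.804 MPa
epsilon_true = ln(1 + epsilon_eng)
epsilon_true = ln(1 + 0.191) = 0.174793
sigma_true * epsilon_true = 528.804 * 0.174793 = 92.43 MPa


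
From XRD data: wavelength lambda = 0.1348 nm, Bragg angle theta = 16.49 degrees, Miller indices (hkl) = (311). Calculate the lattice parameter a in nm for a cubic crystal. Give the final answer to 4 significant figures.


d = lambda / (2*sin(theta))
d = 0.1348 / (2*sin(16.49 deg))
d = 0.237451 nm
a = d * sqrt(h^2+k^2+l^2) = 0.237451 * sqrt(11)
a = 0.7875 nm


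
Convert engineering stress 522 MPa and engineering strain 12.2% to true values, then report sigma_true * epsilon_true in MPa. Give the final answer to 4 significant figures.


sigma_true = sigma_eng * (1 + epsilon_eng)
sigma_true = 522 * (1 + 0.122) = 585.684 MPa
epsilon_true = ln(1 + epsilon_eng)
epsilon_true = ln(1 + 0.122) = 0.115113
sigma_true * epsilon_true = 585.684 * 0.115113 = 67.42 MPa


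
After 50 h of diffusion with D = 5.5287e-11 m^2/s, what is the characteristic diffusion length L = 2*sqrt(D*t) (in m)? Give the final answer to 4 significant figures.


t = 50 hr = 180000 s
Diffusion length = 2*sqrt(D*t)
= 2*sqrt(5.5287e-11 * 180000)
= 6.309e-03 m


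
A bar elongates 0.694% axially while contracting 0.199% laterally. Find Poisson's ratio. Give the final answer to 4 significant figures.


nu = -epsilon_lat / epsilon_axial
Lateral strain is contraction (negative), so using magnitudes:
nu = 0.199 / 0.694
nu = 0.2867


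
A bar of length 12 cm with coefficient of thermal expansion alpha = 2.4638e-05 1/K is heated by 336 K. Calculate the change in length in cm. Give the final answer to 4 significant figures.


dL = L0 * alpha * dT
dL = 12 * 2.4638e-05 * 336
dL = 0.09934 cm


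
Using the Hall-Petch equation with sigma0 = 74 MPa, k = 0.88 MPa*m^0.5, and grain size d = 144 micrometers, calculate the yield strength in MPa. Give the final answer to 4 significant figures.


sigma_y = sigma0 + k / sqrt(d)
d = 144 um = 1.44e-04 m
sigma_y = 74 + 0.88 / sqrt(1.44e-04)
sigma_y = 147.3 MPa


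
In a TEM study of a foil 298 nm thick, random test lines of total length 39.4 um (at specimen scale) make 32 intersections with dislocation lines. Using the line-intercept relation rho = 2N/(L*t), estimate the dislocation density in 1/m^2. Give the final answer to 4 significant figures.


rho = 2N / (L * t)
L = 39.4 um = 3.94e-05 m, t = 298 nm = 2.98e-07 m
rho = 2 * 32 / (3.94e-05 * 2.98e-07)
rho = 5.451e+12 1/m^2


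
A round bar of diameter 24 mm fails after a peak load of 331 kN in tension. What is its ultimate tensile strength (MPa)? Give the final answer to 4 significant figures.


A0 = pi*(d/2)^2 = pi*(24/2)^2 = 452.389 mm^2
UTS = F_max / A0 = 331*1000 / 452.389
UTS = 731.7 MPa


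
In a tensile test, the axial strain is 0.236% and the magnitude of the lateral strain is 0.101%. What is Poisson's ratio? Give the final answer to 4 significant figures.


nu = -epsilon_lat / epsilon_axial
Lateral strain is contraction (negative), so using magnitudes:
nu = 0.101 / 0.236
nu = 0.428


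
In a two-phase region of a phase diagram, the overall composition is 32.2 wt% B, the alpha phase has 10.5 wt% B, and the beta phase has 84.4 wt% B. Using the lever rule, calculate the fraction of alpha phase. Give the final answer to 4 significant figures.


f_alpha = (C_beta - C0) / (C_beta - C_alpha)
f_alpha = (84.4 - 32.2) / (84.4 - 10.5)
f_alpha = 0.7064


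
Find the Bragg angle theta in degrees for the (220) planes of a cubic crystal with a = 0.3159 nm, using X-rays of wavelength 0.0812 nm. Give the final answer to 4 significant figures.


d = a / sqrt(h^2+k^2+l^2)
d = 0.3159 / sqrt(8) = 0.111688 nm
lambda = 2*d*sin(theta)  =>  sin(theta) = lambda / (2*d)
sin(theta) = 0.0812 / (2 * 0.111688) = 0.363514
theta = 21.32 deg


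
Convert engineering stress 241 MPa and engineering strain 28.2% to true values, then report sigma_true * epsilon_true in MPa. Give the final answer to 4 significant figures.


sigma_true = sigma_eng * (1 + epsilon_eng)
sigma_true = 241 * (1 + 0.282) = 308.962 MPa
epsilon_true = ln(1 + epsilon_eng)
epsilon_true = ln(1 + 0.282) = 0.248421
sigma_true * epsilon_true = 308.962 * 0.248421 = 76.75 MPa


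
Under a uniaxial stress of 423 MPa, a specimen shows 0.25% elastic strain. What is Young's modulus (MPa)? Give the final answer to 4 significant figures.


E = sigma / epsilon
epsilon = 0.25% = 2.5e-03
E = 423 / 2.5e-03
E = 169200 MPa


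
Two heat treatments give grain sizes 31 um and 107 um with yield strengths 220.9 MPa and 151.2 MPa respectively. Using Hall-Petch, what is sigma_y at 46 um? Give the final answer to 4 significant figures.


sigma_y = sigma0 + k / sqrt(d)
1/sqrt(d1) = 1/sqrt(3.1e-05) = 179.605;  1/sqrt(d2) = 96.6736
k = (sigma1 - sigma2) / (1/sqrt(d1) - 1/sqrt(d2)) = (220.9 - 151.2) / (179.605 - 96.6736) = 0.840451 MPa*m^0.5
sigma0 = sigma1 - k/sqrt(d1) = 220.9 - 0.840451*179.605 = 69.9505 MPa
sigma_y(d3) = 69.9505 + 0.840451 / sqrt(4.6e-05) = 193.9 MPa


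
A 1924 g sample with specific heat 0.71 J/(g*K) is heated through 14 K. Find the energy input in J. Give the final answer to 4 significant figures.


Q = m * cp * dT
Q = 1924 * 0.71 * 14
Q = 19120 J


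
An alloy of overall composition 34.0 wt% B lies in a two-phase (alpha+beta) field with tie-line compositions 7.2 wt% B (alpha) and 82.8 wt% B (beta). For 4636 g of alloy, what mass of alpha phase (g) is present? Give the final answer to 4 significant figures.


f_alpha = (C_beta - C0) / (C_beta - C_alpha)
f_alpha = (82.8 - 34.0) / (82.8 - 7.2) = 0.645503
m_alpha = f_alpha * m_total = 0.645503 * 4636 = 2993 g


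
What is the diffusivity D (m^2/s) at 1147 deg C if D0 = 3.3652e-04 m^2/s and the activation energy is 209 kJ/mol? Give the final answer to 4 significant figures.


D = D0 * exp(-Qd / (R*T))
T = 1420.15 K
D = 3.3652e-04 * exp(-209e3 / (8.314 * 1420.15))
D = 6.91e-12 m^2/s


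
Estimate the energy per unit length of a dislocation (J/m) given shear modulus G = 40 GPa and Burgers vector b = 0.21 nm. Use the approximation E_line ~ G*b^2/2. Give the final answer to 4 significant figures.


E = G*b^2/2
b = 0.21 nm = 2.1e-10 m
G = 40 GPa = 4e+10 Pa
E = 0.5 * 4e+10 * (2.1e-10)^2
E = 8.82e-10 J/m


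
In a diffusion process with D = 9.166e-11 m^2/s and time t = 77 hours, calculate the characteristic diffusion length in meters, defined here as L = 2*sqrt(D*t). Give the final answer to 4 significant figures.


t = 77 hr = 277200 s
Diffusion length = 2*sqrt(D*t)
= 2*sqrt(9.166e-11 * 277200)
= 0.01008 m


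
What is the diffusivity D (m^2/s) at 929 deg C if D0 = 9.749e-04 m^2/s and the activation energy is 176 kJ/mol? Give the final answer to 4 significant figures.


D = D0 * exp(-Qd / (R*T))
T = 1202.15 K
D = 9.749e-04 * exp(-176e3 / (8.314 * 1202.15))
D = 2.194e-11 m^2/s


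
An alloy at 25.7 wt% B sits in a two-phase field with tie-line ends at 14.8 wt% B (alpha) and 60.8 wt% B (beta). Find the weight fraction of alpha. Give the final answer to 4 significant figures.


f_alpha = (C_beta - C0) / (C_beta - C_alpha)
f_alpha = (60.8 - 25.7) / (60.8 - 14.8)
f_alpha = 0.763


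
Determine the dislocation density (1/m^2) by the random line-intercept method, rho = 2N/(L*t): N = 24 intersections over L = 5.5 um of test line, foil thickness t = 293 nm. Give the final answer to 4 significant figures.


rho = 2N / (L * t)
L = 5.5 um = 5.5e-06 m, t = 293 nm = 2.93e-07 m
rho = 2 * 24 / (5.5e-06 * 2.93e-07)
rho = 2.979e+13 1/m^2


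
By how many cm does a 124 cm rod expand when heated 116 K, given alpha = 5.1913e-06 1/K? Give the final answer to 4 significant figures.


dL = L0 * alpha * dT
dL = 124 * 5.1913e-06 * 116
dL = 0.07467 cm


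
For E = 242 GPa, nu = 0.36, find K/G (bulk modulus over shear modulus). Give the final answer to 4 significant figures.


G = E / (2*(1+nu))
G = 242 / (2*(1+0.36)) = 88.9706 GPa
K = E / (3*(1-2*nu))
K = 242 / (3*(1-2*0.36)) = 288.095 GPa
K/G = 288.095 / 88.9706 = 3.238


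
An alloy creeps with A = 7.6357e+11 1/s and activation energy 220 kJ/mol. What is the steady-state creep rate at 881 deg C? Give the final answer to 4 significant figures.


rate = A * exp(-Q / (R*T))
T = 881 + 273.15 = 1154.15 K
rate = 7.6357e+11 * exp(-220e3 / (8.314 * 1154.15))
rate = 84.28 1/s


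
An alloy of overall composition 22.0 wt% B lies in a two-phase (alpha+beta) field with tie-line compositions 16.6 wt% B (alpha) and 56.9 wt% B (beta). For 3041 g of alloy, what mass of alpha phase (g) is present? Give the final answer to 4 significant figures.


f_alpha = (C_beta - C0) / (C_beta - C_alpha)
f_alpha = (56.9 - 22.0) / (56.9 - 16.6) = 0.866005
m_alpha = f_alpha * m_total = 0.866005 * 3041 = 2634 g


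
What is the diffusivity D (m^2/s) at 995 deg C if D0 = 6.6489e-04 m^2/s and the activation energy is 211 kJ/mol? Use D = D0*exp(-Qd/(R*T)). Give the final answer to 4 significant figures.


D = D0 * exp(-Qd / (R*T))
T = 1268.15 K
D = 6.6489e-04 * exp(-211e3 / (8.314 * 1268.15))
D = 1.353e-12 m^2/s


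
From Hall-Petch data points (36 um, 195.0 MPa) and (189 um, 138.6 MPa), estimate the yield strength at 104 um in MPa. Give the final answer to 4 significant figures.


sigma_y = sigma0 + k / sqrt(d)
1/sqrt(d1) = 1/sqrt(3.6e-05) = 166.667;  1/sqrt(d2) = 72.7393
k = (sigma1 - sigma2) / (1/sqrt(d1) - 1/sqrt(d2)) = (195.0 - 138.6) / (166.667 - 72.7393) = 0.600464 MPa*m^0.5
sigma0 = sigma1 - k/sqrt(d1) = 195.0 - 0.600464*166.667 = 94.9227 MPa
sigma_y(d3) = 94.9227 + 0.600464 / sqrt(1.04e-04) = 153.8 MPa


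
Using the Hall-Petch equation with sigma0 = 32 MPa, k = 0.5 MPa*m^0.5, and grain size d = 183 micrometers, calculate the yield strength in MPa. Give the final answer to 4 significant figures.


sigma_y = sigma0 + k / sqrt(d)
d = 183 um = 1.83e-04 m
sigma_y = 32 + 0.5 / sqrt(1.83e-04)
sigma_y = 68.96 MPa


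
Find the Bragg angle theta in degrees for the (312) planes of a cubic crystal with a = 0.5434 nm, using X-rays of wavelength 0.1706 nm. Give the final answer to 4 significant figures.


d = a / sqrt(h^2+k^2+l^2)
d = 0.5434 / sqrt(14) = 0.14523 nm
lambda = 2*d*sin(theta)  =>  sin(theta) = lambda / (2*d)
sin(theta) = 0.1706 / (2 * 0.14523) = 0.587345
theta = 35.97 deg


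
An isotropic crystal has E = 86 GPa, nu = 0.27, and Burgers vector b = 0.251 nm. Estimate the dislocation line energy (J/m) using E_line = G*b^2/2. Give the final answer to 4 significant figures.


Step 1: G = E / (2*(1+nu))
G = 86 / (2*(1+0.27)) = 33.8583 GPa = 3.38583e+10 Pa
Step 2: E_line = G*b^2/2
b = 0.251 nm = 2.51e-10 m
E_line = 0.5 * 3.38583e+10 * (2.51e-10)^2 = 1.067e-09 J/m


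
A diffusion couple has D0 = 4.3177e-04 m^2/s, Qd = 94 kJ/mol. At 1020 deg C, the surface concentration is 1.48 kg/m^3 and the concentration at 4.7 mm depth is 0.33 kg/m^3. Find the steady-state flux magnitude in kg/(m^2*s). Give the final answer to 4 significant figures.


Step 1: D = D0 * exp(-Qd/(R*T))
T = 1020 + 273.15 = 1293.15 K
D = 4.3177e-04 * exp(-94e3 / (8.314 * 1293.15)) = 6.88877e-08 m^2/s
Step 2: J = D * (C1 - C2) / dx
J = 6.88877e-08 * (1.48 - 0.33) / 4.7e-03
J = 1.686e-05 kg/(m^2*s)


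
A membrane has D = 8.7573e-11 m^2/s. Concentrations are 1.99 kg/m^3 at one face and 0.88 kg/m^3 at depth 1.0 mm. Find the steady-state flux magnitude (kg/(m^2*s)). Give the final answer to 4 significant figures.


J = -D * (dC/dx) = D * (C1 - C2) / dx
J = 8.7573e-11 * (1.99 - 0.88) / 1e-03
J = 9.721e-08 kg/(m^2*s)


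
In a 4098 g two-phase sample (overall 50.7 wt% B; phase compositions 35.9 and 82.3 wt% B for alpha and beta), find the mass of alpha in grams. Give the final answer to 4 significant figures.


f_alpha = (C_beta - C0) / (C_beta - C_alpha)
f_alpha = (82.3 - 50.7) / (82.3 - 35.9) = 0.681034
m_alpha = f_alpha * m_total = 0.681034 * 4098 = 2791 g


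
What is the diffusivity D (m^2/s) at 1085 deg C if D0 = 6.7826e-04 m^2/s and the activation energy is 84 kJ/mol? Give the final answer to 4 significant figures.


D = D0 * exp(-Qd / (R*T))
T = 1358.15 K
D = 6.7826e-04 * exp(-84e3 / (8.314 * 1358.15))
D = 3.987e-07 m^2/s


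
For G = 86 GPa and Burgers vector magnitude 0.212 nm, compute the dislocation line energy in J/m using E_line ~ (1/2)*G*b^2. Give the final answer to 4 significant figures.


E = G*b^2/2
b = 0.212 nm = 2.12e-10 m
G = 86 GPa = 8.6e+10 Pa
E = 0.5 * 8.6e+10 * (2.12e-10)^2
E = 1.933e-09 J/m


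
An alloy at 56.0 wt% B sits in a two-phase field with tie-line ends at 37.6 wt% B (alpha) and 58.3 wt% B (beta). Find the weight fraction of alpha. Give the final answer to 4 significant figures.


f_alpha = (C_beta - C0) / (C_beta - C_alpha)
f_alpha = (58.3 - 56.0) / (58.3 - 37.6)
f_alpha = 0.1111


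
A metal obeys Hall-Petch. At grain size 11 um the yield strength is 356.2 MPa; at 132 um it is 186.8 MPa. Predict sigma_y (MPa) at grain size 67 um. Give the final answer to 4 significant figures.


sigma_y = sigma0 + k / sqrt(d)
1/sqrt(d1) = 1/sqrt(1.1e-05) = 301.511;  1/sqrt(d2) = 87.0388
k = (sigma1 - sigma2) / (1/sqrt(d1) - 1/sqrt(d2)) = (356.2 - 186.8) / (301.511 - 87.0388) = 0.789845 MPa*m^0.5
sigma0 = sigma1 - k/sqrt(d1) = 356.2 - 0.789845*301.511 = 118.053 MPa
sigma_y(d3) = 118.053 + 0.789845 / sqrt(6.7e-05) = 214.5 MPa


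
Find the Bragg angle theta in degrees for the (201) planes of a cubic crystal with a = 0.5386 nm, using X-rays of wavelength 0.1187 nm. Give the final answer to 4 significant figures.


d = a / sqrt(h^2+k^2+l^2)
d = 0.5386 / sqrt(5) = 0.240869 nm
lambda = 2*d*sin(theta)  =>  sin(theta) = lambda / (2*d)
sin(theta) = 0.1187 / (2 * 0.240869) = 0.246399
theta = 14.26 deg


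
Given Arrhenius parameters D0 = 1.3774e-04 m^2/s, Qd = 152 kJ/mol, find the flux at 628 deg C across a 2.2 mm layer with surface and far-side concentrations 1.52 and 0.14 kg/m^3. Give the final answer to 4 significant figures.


Step 1: D = D0 * exp(-Qd/(R*T))
T = 628 + 273.15 = 901.15 K
D = 1.3774e-04 * exp(-152e3 / (8.314 * 901.15)) = 2.12887e-13 m^2/s
Step 2: J = D * (C1 - C2) / dx
J = 2.12887e-13 * (1.52 - 0.14) / 2.2e-03
J = 1.335e-10 kg/(m^2*s)


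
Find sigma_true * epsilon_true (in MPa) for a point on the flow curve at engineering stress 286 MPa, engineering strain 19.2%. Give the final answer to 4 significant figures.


sigma_true = sigma_eng * (1 + epsilon_eng)
sigma_true = 286 * (1 + 0.192) = 340.912 MPa
epsilon_true = ln(1 + epsilon_eng)
epsilon_true = ln(1 + 0.192) = 0.175633
sigma_true * epsilon_true = 340.912 * 0.175633 = 59.88 MPa


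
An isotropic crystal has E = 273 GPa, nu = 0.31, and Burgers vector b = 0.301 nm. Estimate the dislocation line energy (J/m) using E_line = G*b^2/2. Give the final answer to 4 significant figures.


Step 1: G = E / (2*(1+nu))
G = 273 / (2*(1+0.31)) = 104.198 GPa = 1.04198e+11 Pa
Step 2: E_line = G*b^2/2
b = 0.301 nm = 3.01e-10 m
E_line = 0.5 * 1.04198e+11 * (3.01e-10)^2 = 4.72e-09 J/m
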